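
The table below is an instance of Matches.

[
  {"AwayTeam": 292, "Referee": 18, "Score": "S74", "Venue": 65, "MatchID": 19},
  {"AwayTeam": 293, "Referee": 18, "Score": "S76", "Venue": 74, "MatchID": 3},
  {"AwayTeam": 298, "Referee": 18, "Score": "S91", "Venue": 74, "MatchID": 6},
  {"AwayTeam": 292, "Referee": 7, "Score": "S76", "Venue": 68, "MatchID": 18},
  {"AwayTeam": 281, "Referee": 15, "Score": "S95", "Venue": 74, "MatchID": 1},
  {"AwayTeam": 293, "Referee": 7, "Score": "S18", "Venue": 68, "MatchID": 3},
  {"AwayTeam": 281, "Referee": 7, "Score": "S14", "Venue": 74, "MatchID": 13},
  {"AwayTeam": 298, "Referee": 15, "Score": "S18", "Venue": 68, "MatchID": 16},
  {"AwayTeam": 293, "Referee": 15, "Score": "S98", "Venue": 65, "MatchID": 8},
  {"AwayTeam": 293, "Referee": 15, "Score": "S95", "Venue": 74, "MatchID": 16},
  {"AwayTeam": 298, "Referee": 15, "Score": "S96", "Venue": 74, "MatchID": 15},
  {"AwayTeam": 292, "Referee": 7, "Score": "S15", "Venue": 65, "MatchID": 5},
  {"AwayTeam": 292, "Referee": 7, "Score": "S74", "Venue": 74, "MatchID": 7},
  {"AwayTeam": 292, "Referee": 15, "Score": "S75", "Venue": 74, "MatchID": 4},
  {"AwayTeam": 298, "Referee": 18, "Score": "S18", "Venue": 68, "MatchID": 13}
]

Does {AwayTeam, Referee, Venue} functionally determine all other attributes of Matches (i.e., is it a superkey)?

All 15 rows have distinct {AwayTeam, Referee, Venue} values, so {AwayTeam, Referee, Venue} → (all attributes) holds and {AwayTeam, Referee, Venue} is a superkey.

Yes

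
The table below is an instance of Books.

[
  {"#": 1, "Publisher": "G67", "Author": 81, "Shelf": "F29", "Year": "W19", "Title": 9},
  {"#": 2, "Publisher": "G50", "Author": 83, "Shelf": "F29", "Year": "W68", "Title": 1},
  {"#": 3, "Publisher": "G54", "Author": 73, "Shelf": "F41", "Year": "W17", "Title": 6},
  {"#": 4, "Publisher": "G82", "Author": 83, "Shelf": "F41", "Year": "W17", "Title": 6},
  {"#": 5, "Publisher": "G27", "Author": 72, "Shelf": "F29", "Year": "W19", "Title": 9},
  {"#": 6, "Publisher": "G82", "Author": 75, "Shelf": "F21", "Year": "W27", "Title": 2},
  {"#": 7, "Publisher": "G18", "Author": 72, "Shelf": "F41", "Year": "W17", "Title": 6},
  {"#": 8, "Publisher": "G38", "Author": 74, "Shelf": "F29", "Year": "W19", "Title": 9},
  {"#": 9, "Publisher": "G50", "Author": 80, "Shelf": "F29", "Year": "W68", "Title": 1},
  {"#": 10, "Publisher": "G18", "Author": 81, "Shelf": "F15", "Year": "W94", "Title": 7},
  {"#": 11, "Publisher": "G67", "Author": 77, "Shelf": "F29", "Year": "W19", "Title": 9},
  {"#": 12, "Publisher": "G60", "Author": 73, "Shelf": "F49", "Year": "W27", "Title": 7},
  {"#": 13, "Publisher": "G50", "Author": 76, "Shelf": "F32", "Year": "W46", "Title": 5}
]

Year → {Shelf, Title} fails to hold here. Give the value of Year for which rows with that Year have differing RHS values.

Year=W19: rows 1, 5, 8, 11 → {Shelf,Title} = (F29, 9), (F29, 9), (F29, 9), (F29, 9) ✓
Year=W68: rows 2, 9 → {Shelf,Title} = (F29, 1), (F29, 1) ✓
Year=W17: rows 3, 4, 7 → {Shelf,Title} = (F41, 6), (F41, 6), (F41, 6) ✓
Year=W27: rows 6, 12 → {Shelf,Title} takes values {(F21, 2), (F49, 7)} — violation
Year=W94: row 10 → {Shelf,Title} = (F15, 7) ✓
Year=W46: row 13 → {Shelf,Title} = (F32, 5) ✓
The only Year value with inconsistent RHS is Year=W27.

W27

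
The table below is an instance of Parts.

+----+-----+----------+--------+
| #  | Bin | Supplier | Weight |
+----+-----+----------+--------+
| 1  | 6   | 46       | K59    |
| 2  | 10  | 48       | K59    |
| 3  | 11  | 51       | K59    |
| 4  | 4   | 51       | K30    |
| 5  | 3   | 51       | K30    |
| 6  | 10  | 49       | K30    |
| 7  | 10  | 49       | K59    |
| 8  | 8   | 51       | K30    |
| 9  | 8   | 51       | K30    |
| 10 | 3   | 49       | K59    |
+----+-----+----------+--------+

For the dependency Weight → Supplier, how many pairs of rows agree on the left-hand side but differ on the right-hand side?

13

Weight=K59: violating pairs (1,2), (1,3), (1,7), (1,10), (2,3), (2,7), (2,10), (3,7), (3,10) — 9 pairs.
Weight=K30: violating pairs (4,6), (5,6), (6,8), (6,9) — 4 pairs.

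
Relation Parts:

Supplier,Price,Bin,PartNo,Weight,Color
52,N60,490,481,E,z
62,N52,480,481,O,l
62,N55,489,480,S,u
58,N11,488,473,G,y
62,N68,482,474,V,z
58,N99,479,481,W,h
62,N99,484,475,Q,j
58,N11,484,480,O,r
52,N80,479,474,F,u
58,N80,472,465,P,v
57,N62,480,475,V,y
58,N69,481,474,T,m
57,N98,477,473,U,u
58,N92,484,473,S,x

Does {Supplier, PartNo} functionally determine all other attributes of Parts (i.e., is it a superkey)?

Two distinct rows share (Supplier=58, PartNo=473), so {Supplier, PartNo} does not determine every attribute — not a superkey.

No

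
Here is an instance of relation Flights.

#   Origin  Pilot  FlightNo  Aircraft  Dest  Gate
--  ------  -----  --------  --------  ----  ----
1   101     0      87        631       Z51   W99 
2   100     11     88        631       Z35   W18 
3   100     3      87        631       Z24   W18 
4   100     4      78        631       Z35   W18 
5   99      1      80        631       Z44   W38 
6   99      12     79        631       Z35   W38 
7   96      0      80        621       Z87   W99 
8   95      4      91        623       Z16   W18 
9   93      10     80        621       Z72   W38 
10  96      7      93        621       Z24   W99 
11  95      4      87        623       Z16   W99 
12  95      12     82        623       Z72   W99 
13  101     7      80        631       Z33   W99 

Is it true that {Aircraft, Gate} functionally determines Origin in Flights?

(Aircraft=631, Gate=W99): rows 1, 13 → Origin = 101, 101 ✓
(Aircraft=631, Gate=W18): rows 2, 3, 4 → Origin = 100, 100, 100 ✓
(Aircraft=631, Gate=W38): rows 5, 6 → Origin = 99, 99 ✓
(Aircraft=621, Gate=W99): rows 7, 10 → Origin = 96, 96 ✓
(Aircraft=623, Gate=W18): row 8 → Origin = 95 ✓
(Aircraft=621, Gate=W38): row 9 → Origin = 93 ✓
(Aircraft=623, Gate=W99): rows 11, 12 → Origin = 95, 95 ✓
Every {Aircraft, Gate} value is associated with a single Origin value, so {Aircraft, Gate} → Origin holds.

Yes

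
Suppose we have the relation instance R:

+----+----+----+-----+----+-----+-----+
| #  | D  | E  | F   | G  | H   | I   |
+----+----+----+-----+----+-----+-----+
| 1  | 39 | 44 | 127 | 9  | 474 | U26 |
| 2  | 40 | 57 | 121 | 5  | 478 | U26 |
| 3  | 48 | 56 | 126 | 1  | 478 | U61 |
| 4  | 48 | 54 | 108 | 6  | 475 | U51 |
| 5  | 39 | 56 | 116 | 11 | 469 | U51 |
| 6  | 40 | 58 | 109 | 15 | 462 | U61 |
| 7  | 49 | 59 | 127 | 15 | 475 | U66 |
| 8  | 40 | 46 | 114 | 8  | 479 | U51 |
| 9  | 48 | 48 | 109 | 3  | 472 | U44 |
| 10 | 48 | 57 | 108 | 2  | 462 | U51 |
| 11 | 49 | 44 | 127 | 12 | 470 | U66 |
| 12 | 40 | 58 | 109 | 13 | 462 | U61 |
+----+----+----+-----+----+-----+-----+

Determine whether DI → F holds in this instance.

(D=39, I=U26): row 1 → F = 127 ✓
(D=40, I=U26): row 2 → F = 121 ✓
(D=48, I=U61): row 3 → F = 126 ✓
(D=48, I=U51): rows 4, 10 → F = 108, 108 ✓
(D=39, I=U51): row 5 → F = 116 ✓
(D=40, I=U61): rows 6, 12 → F = 109, 109 ✓
(D=49, I=U66): rows 7, 11 → F = 127, 127 ✓
(D=40, I=U51): row 8 → F = 114 ✓
(D=48, I=U44): row 9 → F = 109 ✓
Every DI value is associated with a single F value, so DI → F holds.

Yes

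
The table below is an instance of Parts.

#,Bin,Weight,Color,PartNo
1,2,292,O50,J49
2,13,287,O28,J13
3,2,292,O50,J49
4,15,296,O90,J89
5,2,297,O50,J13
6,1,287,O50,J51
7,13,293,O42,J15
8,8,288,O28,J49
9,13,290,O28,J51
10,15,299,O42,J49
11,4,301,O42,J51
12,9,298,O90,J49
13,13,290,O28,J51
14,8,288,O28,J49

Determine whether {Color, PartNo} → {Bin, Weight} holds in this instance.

Yes

(Color=O50, PartNo=J49): rows 1, 3 → {Bin,Weight} = (2, 292), (2, 292) ✓
(Color=O28, PartNo=J13): row 2 → {Bin,Weight} = (13, 287) ✓
(Color=O90, PartNo=J89): row 4 → {Bin,Weight} = (15, 296) ✓
(Color=O50, PartNo=J13): row 5 → {Bin,Weight} = (2, 297) ✓
(Color=O50, PartNo=J51): row 6 → {Bin,Weight} = (1, 287) ✓
(Color=O42, PartNo=J15): row 7 → {Bin,Weight} = (13, 293) ✓
(Color=O28, PartNo=J49): rows 8, 14 → {Bin,Weight} = (8, 288), (8, 288) ✓
(Color=O28, PartNo=J51): rows 9, 13 → {Bin,Weight} = (13, 290), (13, 290) ✓
(Color=O42, PartNo=J49): row 10 → {Bin,Weight} = (15, 299) ✓
(Color=O42, PartNo=J51): row 11 → {Bin,Weight} = (4, 301) ✓
(Color=O90, PartNo=J49): row 12 → {Bin,Weight} = (9, 298) ✓
Every {Color, PartNo} value is associated with a single {Bin, Weight} value, so {Color, PartNo} → {Bin, Weight} holds.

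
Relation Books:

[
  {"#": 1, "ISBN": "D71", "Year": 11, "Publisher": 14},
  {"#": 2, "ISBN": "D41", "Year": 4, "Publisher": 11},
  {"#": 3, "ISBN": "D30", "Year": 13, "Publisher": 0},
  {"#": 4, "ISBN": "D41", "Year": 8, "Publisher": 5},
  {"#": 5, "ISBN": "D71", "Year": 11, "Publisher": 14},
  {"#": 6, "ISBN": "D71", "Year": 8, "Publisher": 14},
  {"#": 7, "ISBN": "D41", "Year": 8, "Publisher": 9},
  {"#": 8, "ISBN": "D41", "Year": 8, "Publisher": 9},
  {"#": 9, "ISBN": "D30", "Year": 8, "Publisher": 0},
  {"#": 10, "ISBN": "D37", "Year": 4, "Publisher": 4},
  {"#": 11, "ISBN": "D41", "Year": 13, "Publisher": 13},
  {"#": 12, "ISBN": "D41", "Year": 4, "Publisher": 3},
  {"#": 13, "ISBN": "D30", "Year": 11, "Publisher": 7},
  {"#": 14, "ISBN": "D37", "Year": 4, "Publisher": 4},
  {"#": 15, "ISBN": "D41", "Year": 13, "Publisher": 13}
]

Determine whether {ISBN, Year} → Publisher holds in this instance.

(ISBN=D71, Year=11): rows 1, 5 → Publisher = 14, 14 ✓
(ISBN=D41, Year=4): rows 2, 12 → Publisher takes values {11, 3} — violation
(ISBN=D30, Year=13): row 3 → Publisher = 0 ✓
(ISBN=D41, Year=8): rows 4, 7, 8 → Publisher takes values {5, 9} — violation
(ISBN=D71, Year=8): row 6 → Publisher = 14 ✓
(ISBN=D30, Year=8): row 9 → Publisher = 0 ✓
(ISBN=D37, Year=4): rows 10, 14 → Publisher = 4, 4 ✓
(ISBN=D41, Year=13): rows 11, 15 → Publisher = 13, 13 ✓
(ISBN=D30, Year=11): row 13 → Publisher = 7 ✓
Two rows agree on {ISBN, Year} but differ on Publisher, so {ISBN, Year} → Publisher does not hold.

No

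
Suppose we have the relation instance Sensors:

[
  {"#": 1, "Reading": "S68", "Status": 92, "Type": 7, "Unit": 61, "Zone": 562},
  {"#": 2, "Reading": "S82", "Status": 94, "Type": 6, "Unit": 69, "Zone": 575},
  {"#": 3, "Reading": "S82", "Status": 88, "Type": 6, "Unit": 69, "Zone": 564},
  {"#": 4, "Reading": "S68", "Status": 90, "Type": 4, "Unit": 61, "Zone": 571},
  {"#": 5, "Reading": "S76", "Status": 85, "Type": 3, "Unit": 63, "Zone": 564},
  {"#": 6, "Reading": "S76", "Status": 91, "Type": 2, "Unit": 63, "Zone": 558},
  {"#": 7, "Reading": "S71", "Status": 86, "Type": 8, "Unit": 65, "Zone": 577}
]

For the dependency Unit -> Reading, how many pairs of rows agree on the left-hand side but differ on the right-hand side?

Unit=61: all 2 rows agree on Reading — 0 pairs.
Unit=69: all 2 rows agree on Reading — 0 pairs.
Unit=63: all 2 rows agree on Reading — 0 pairs.

0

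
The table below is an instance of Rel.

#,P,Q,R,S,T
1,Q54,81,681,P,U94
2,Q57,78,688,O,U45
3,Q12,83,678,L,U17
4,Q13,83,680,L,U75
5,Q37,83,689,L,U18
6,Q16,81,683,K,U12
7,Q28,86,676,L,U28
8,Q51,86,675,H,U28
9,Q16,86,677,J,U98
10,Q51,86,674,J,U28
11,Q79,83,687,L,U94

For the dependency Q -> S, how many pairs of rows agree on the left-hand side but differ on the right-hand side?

Q=81: violating pairs (1,6) — 1 pair.
Q=83: all 4 rows agree on S — 0 pairs.
Q=86: violating pairs (7,8), (7,9), (7,10), (8,9), (8,10) — 5 pairs.

6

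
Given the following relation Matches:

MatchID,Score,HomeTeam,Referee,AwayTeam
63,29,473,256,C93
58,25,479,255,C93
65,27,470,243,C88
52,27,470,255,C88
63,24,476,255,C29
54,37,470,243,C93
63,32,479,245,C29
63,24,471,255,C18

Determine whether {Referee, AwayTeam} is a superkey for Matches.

All 8 rows have distinct {Referee, AwayTeam} values, so {Referee, AwayTeam} → (all attributes) holds and {Referee, AwayTeam} is a superkey.

Yes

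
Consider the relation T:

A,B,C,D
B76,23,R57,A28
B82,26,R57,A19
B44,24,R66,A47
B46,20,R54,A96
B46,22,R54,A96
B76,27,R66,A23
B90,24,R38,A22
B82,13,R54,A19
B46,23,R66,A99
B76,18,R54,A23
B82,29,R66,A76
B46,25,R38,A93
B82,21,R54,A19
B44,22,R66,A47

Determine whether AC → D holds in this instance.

(A=B76, C=R57): 1 row → D = A28 ✓
(A=B82, C=R57): 1 row → D = A19 ✓
(A=B44, C=R66): 2 rows → D = A47, A47 ✓
(A=B46, C=R54): 2 rows → D = A96, A96 ✓
(A=B76, C=R66): 1 row → D = A23 ✓
(A=B90, C=R38): 1 row → D = A22 ✓
(A=B82, C=R54): 2 rows → D = A19, A19 ✓
(A=B46, C=R66): 1 row → D = A99 ✓
(A=B76, C=R54): 1 row → D = A23 ✓
(A=B82, C=R66): 1 row → D = A76 ✓
(A=B46, C=R38): 1 row → D = A93 ✓
Every AC value is associated with a single D value, so AC → D holds.

Yes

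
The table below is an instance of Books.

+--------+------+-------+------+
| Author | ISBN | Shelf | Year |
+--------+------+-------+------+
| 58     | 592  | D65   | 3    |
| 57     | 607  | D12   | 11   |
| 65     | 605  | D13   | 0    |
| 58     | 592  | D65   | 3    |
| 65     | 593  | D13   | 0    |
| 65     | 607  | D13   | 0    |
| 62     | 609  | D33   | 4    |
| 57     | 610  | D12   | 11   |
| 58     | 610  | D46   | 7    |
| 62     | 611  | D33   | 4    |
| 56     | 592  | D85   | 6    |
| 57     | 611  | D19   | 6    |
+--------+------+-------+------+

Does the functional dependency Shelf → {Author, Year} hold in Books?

Shelf=D65: 2 rows → {Author,Year} = (58, 3), (58, 3) ✓
Shelf=D12: 2 rows → {Author,Year} = (57, 11), (57, 11) ✓
Shelf=D13: 3 rows → {Author,Year} = (65, 0), (65, 0), (65, 0) ✓
Shelf=D33: 2 rows → {Author,Year} = (62, 4), (62, 4) ✓
Shelf=D46: 1 row → {Author,Year} = (58, 7) ✓
Shelf=D85: 1 row → {Author,Year} = (56, 6) ✓
Shelf=D19: 1 row → {Author,Year} = (57, 6) ✓
Every Shelf value is associated with a single {Author, Year} value, so Shelf → {Author, Year} holds.

Yes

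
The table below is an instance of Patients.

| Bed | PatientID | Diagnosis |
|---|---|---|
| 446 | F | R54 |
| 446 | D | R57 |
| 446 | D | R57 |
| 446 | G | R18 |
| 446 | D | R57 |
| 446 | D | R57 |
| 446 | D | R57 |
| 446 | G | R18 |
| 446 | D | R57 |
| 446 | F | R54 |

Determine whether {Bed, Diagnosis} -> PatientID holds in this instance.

Yes

(Bed=446, Diagnosis=R54): 2 rows → PatientID = F, F ✓
(Bed=446, Diagnosis=R57): 6 rows → PatientID = D, D, D, D, D, D ✓
(Bed=446, Diagnosis=R18): 2 rows → PatientID = G, G ✓
Every {Bed, Diagnosis} value is associated with a single PatientID value, so {Bed, Diagnosis} -> PatientID holds.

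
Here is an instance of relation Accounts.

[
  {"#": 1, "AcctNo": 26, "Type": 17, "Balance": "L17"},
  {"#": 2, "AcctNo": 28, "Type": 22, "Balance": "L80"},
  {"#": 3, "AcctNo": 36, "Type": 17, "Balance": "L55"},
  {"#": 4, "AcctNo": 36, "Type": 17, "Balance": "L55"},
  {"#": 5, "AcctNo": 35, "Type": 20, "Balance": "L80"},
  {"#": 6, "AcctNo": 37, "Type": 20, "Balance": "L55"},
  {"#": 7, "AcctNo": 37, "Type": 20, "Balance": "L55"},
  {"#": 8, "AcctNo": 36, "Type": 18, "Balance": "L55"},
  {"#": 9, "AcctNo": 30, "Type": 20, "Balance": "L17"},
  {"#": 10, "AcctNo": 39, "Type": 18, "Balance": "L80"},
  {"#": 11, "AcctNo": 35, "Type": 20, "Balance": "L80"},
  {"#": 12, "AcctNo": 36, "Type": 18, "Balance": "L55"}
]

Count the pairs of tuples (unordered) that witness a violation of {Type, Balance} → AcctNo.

0

(Type=17, Balance=L55): all 2 rows agree on AcctNo — 0 pairs.
(Type=20, Balance=L80): all 2 rows agree on AcctNo — 0 pairs.
(Type=20, Balance=L55): all 2 rows agree on AcctNo — 0 pairs.
(Type=18, Balance=L55): all 2 rows agree on AcctNo — 0 pairs.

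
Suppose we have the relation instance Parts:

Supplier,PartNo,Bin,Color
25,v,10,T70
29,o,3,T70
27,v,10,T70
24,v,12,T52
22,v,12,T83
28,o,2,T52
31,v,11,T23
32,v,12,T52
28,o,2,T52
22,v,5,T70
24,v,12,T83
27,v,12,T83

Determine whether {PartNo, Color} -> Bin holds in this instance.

(PartNo=v, Color=T70): 3 rows → Bin takes values {10, 5} — violation
(PartNo=o, Color=T70): 1 row → Bin = 3 ✓
(PartNo=v, Color=T52): 2 rows → Bin = 12, 12 ✓
(PartNo=v, Color=T83): 3 rows → Bin = 12, 12, 12 ✓
(PartNo=o, Color=T52): 2 rows → Bin = 2, 2 ✓
(PartNo=v, Color=T23): 1 row → Bin = 11 ✓
Two rows agree on {PartNo, Color} but differ on Bin, so {PartNo, Color} -> Bin does not hold.

No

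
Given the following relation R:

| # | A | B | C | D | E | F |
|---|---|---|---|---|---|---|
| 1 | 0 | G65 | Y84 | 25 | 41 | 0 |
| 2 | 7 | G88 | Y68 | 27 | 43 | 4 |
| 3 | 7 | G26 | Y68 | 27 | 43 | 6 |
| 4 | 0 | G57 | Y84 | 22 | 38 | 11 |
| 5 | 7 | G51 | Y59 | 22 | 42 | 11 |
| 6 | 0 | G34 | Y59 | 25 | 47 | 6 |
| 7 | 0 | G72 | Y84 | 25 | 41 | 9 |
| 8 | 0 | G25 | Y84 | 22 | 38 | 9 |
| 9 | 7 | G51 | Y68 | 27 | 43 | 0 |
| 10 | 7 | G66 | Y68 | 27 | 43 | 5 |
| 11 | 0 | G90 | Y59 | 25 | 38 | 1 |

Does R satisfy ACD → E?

No

(A=0, C=Y84, D=25): rows 1, 7 → E = 41, 41 ✓
(A=7, C=Y68, D=27): rows 2, 3, 9, 10 → E = 43, 43, 43, 43 ✓
(A=0, C=Y84, D=22): rows 4, 8 → E = 38, 38 ✓
(A=7, C=Y59, D=22): row 5 → E = 42 ✓
(A=0, C=Y59, D=25): rows 6, 11 → E takes values {47, 38} — violation
Two rows agree on ACD but differ on E, so ACD → E does not hold.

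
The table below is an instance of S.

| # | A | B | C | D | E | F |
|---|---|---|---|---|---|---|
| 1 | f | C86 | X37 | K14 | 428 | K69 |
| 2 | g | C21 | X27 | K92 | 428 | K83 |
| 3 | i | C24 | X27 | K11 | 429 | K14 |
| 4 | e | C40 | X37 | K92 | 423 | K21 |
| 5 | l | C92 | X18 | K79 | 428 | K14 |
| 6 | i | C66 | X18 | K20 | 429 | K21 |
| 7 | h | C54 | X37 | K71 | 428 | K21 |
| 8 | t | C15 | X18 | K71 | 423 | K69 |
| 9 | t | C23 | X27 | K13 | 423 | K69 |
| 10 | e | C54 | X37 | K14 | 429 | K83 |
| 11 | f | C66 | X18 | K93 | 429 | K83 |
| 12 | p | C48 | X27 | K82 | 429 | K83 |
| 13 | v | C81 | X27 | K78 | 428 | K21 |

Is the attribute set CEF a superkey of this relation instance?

All 13 rows have distinct CEF values, so CEF → (all attributes) holds and CEF is a superkey.

Yes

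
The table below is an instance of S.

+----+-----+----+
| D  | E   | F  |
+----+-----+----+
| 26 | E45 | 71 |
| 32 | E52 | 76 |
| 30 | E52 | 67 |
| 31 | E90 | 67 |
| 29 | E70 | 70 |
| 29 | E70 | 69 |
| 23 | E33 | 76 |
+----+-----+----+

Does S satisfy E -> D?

No

E=E45: 1 row → D = 26 ✓
E=E52: 2 rows → D takes values {32, 30} — violation
E=E90: 1 row → D = 31 ✓
E=E70: 2 rows → D = 29, 29 ✓
E=E33: 1 row → D = 23 ✓
Two rows agree on E but differ on D, so E -> D does not hold.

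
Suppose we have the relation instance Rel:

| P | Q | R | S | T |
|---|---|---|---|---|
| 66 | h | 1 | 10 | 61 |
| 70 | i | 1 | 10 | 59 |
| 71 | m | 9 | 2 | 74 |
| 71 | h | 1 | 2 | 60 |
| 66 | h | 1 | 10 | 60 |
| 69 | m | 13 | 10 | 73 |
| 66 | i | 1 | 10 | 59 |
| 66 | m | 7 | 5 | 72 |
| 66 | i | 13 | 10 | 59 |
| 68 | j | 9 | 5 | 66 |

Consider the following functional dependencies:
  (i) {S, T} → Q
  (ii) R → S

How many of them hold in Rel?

(i) {S, T} → Q: every LHS value maps to a single RHS value — holds.
(ii) R → S: R=1: 5 rows → S takes values {10, 2} — violation; R=9: 2 rows → S takes values {2, 5} — violation — fails.
1 of the 2 dependencies holds.

1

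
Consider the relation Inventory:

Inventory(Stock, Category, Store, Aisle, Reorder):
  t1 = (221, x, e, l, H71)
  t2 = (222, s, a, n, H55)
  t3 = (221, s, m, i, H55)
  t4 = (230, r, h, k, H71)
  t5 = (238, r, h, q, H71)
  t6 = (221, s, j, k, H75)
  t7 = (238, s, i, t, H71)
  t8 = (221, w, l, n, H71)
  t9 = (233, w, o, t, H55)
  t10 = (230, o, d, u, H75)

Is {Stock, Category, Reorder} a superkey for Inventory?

Yes

All 10 rows have distinct {Stock, Category, Reorder} values, so {Stock, Category, Reorder} → (all attributes) holds and {Stock, Category, Reorder} is a superkey.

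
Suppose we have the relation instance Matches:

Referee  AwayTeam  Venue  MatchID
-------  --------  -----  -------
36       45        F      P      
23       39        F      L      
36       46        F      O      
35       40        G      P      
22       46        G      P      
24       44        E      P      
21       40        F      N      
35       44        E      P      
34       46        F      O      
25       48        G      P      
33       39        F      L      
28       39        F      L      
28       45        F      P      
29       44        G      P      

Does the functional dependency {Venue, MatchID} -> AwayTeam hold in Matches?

No

(Venue=F, MatchID=P): 2 rows → AwayTeam = 45, 45 ✓
(Venue=F, MatchID=L): 3 rows → AwayTeam = 39, 39, 39 ✓
(Venue=F, MatchID=O): 2 rows → AwayTeam = 46, 46 ✓
(Venue=G, MatchID=P): 4 rows → AwayTeam takes values {40, 46, 48, 44} — violation
(Venue=E, MatchID=P): 2 rows → AwayTeam = 44, 44 ✓
(Venue=F, MatchID=N): 1 row → AwayTeam = 40 ✓
Two rows agree on {Venue, MatchID} but differ on AwayTeam, so {Venue, MatchID} -> AwayTeam does not hold.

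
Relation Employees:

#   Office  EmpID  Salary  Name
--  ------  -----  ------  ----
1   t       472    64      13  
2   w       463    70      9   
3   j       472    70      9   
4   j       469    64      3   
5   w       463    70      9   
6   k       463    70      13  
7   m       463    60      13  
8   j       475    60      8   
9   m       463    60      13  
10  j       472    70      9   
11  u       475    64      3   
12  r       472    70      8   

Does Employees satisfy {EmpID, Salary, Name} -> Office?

Yes

(EmpID=472, Salary=64, Name=13): row 1 → Office = t ✓
(EmpID=463, Salary=70, Name=9): rows 2, 5 → Office = w, w ✓
(EmpID=472, Salary=70, Name=9): rows 3, 10 → Office = j, j ✓
(EmpID=469, Salary=64, Name=3): row 4 → Office = j ✓
(EmpID=463, Salary=70, Name=13): row 6 → Office = k ✓
(EmpID=463, Salary=60, Name=13): rows 7, 9 → Office = m, m ✓
(EmpID=475, Salary=60, Name=8): row 8 → Office = j ✓
(EmpID=475, Salary=64, Name=3): row 11 → Office = u ✓
(EmpID=472, Salary=70, Name=8): row 12 → Office = r ✓
Every {EmpID, Salary, Name} value is associated with a single Office value, so {EmpID, Salary, Name} -> Office holds.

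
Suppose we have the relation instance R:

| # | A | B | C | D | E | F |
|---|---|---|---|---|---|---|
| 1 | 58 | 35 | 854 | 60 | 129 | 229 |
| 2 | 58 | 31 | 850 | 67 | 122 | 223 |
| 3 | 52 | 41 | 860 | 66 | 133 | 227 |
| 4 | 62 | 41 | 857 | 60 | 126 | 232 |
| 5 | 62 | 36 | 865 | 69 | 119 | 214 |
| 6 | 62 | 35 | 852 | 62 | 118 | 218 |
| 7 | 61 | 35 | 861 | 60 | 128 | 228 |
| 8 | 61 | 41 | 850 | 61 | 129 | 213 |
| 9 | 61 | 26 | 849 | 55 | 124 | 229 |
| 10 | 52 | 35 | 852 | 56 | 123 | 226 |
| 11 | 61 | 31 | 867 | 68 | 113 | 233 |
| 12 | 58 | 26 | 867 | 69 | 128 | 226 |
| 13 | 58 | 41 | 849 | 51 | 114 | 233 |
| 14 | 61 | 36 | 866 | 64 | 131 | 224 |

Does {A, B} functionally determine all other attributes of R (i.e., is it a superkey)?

All 14 rows have distinct {A, B} values, so {A, B} → (all attributes) holds and {A, B} is a superkey.

Yes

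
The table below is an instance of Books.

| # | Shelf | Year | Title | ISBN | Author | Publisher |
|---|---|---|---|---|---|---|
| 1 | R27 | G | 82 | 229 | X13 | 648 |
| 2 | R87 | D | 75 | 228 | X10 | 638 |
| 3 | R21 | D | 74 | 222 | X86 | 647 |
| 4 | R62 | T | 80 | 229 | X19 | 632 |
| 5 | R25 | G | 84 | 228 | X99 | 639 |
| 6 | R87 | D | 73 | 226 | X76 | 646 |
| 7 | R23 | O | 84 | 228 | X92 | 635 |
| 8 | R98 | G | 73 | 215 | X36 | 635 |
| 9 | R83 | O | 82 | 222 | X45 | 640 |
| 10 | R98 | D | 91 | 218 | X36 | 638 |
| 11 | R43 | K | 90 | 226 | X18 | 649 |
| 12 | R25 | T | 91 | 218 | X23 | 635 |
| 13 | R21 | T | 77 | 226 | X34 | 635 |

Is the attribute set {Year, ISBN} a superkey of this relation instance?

All 13 rows have distinct {Year, ISBN} values, so {Year, ISBN} → (all attributes) holds and {Year, ISBN} is a superkey.

Yes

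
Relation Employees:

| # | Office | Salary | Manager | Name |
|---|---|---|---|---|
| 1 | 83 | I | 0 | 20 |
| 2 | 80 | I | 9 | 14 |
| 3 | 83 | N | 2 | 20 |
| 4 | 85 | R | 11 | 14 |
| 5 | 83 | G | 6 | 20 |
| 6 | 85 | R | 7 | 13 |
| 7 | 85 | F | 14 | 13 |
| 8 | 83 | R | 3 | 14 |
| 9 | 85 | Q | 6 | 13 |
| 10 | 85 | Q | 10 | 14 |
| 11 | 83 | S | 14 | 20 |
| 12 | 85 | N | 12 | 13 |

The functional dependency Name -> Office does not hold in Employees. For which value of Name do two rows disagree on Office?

14

Name=20: rows 1, 3, 5, 11 → Office = 83, 83, 83, 83 ✓
Name=14: rows 2, 4, 8, 10 → Office takes values {80, 85, 83} — violation
Name=13: rows 6, 7, 9, 12 → Office = 85, 85, 85, 85 ✓
The only Name value with inconsistent Office is Name=14.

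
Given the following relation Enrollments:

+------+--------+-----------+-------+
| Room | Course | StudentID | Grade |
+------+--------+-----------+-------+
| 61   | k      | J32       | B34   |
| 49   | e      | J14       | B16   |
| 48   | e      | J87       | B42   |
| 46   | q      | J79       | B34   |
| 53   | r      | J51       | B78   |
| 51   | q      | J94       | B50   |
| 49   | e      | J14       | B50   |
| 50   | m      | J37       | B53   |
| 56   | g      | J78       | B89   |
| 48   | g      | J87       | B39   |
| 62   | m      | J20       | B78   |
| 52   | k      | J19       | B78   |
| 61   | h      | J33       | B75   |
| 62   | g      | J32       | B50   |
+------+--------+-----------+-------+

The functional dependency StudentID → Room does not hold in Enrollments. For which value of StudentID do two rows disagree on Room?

StudentID=J32: 2 rows → Room takes values {61, 62} — violation
StudentID=J14: 2 rows → Room = 49, 49 ✓
StudentID=J87: 2 rows → Room = 48, 48 ✓
StudentID=J79: 1 row → Room = 46 ✓
StudentID=J51: 1 row → Room = 53 ✓
StudentID=J94: 1 row → Room = 51 ✓
StudentID=J37: 1 row → Room = 50 ✓
StudentID=J78: 1 row → Room = 56 ✓
StudentID=J20: 1 row → Room = 62 ✓
StudentID=J19: 1 row → Room = 52 ✓
StudentID=J33: 1 row → Room = 61 ✓
The only StudentID value with inconsistent Room is StudentID=J32.

J32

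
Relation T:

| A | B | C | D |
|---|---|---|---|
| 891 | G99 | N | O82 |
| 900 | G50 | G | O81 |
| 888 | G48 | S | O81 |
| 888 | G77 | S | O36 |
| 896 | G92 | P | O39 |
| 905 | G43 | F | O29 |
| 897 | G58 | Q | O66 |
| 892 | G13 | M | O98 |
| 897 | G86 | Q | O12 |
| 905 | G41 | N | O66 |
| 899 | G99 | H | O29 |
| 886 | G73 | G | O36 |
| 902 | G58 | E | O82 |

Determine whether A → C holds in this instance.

No

A=891: 1 row → C = N ✓
A=900: 1 row → C = G ✓
A=888: 2 rows → C = S, S ✓
A=896: 1 row → C = P ✓
A=905: 2 rows → C takes values {F, N} — violation
A=897: 2 rows → C = Q, Q ✓
A=892: 1 row → C = M ✓
A=899: 1 row → C = H ✓
A=886: 1 row → C = G ✓
A=902: 1 row → C = E ✓
Two rows agree on A but differ on C, so A → C does not hold.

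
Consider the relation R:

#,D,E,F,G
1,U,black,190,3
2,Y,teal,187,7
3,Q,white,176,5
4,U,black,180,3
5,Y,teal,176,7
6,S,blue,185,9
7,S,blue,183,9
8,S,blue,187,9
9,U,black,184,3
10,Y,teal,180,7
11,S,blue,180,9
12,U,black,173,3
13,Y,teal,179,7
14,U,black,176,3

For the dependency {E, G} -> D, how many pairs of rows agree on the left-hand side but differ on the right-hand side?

(E=black, G=3): all 5 rows agree on D — 0 pairs.
(E=teal, G=7): all 4 rows agree on D — 0 pairs.
(E=blue, G=9): all 4 rows agree on D — 0 pairs.

0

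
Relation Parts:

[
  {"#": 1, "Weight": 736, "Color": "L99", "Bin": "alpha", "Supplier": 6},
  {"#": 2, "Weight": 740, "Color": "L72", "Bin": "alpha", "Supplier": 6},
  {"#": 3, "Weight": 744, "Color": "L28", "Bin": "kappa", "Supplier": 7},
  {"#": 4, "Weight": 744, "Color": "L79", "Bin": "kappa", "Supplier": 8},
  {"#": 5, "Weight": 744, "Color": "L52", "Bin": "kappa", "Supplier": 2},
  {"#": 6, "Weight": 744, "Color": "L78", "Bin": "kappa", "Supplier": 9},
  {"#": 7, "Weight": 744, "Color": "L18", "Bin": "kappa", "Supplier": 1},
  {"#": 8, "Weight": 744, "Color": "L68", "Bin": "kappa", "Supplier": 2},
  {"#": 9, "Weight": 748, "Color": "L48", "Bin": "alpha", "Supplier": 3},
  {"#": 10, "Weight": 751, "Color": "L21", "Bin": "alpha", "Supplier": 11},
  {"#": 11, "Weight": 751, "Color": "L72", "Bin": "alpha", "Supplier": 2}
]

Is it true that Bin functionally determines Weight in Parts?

No

Bin=alpha: rows 1, 2, 9, 10, 11 → Weight takes values {736, 740, 748, 751} — violation
Bin=kappa: rows 3, 4, 5, 6, 7, 8 → Weight = 744, 744, 744, 744, 744, 744 ✓
Two rows agree on Bin but differ on Weight, so Bin -> Weight does not hold.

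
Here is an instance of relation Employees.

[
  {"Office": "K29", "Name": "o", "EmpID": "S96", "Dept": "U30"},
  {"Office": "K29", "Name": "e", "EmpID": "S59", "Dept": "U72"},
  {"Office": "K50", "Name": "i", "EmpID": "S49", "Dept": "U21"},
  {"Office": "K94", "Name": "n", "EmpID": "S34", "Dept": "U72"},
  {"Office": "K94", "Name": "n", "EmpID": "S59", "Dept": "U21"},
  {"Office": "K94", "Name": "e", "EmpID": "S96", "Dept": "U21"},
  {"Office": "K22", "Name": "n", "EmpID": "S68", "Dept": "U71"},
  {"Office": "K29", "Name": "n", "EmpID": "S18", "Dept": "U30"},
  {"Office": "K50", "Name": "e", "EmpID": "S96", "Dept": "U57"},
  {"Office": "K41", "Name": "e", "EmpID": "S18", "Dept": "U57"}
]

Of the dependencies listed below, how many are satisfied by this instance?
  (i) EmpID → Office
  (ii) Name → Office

(i) EmpID → Office: EmpID=S96: 3 rows → Office takes values {K29, K94, K50} — violation; EmpID=S59: 2 rows → Office takes values {K29, K94} — violation; EmpID=S18: 2 rows → Office takes values {K29, K41} — violation — fails.
(ii) Name → Office: Name=e: 4 rows → Office takes values {K29, K94, K50, K41} — violation; Name=n: 4 rows → Office takes values {K94, K22, K29} — violation — fails.
None of the 2 dependencies hold.

0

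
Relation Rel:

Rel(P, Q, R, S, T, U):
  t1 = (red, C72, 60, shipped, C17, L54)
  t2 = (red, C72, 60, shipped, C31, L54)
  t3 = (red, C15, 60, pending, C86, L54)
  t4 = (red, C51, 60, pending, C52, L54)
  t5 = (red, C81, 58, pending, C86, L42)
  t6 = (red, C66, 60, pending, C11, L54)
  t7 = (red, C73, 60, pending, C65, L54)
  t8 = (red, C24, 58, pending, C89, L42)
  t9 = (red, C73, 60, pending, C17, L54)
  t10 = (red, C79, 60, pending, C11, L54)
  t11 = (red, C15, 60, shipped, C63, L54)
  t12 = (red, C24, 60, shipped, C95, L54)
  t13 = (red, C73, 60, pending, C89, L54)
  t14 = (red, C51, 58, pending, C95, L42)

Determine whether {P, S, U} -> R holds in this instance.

(P=red, S=shipped, U=L54): rows 1, 2, 11, 12 → R = 60, 60, 60, 60 ✓
(P=red, S=pending, U=L54): rows 3, 4, 6, 7, 9, 10, 13 → R = 60, 60, 60, 60, 60, 60, 60 ✓
(P=red, S=pending, U=L42): rows 5, 8, 14 → R = 58, 58, 58 ✓
Every {P, S, U} value is associated with a single R value, so {P, S, U} -> R holds.

Yes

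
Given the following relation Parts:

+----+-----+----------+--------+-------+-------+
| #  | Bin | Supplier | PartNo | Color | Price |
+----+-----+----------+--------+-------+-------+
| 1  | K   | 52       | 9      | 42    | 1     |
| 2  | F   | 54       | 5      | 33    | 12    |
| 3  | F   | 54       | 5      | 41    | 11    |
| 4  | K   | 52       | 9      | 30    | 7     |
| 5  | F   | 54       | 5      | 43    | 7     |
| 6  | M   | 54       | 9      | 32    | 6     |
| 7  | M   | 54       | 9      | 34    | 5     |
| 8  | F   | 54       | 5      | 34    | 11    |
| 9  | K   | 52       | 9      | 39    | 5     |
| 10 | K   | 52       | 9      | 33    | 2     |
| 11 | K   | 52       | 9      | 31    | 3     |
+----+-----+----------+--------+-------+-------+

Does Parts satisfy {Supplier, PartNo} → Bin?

(Supplier=52, PartNo=9): rows 1, 4, 9, 10, 11 → Bin = K, K, K, K, K ✓
(Supplier=54, PartNo=5): rows 2, 3, 5, 8 → Bin = F, F, F, F ✓
(Supplier=54, PartNo=9): rows 6, 7 → Bin = M, M ✓
Every {Supplier, PartNo} value is associated with a single Bin value, so {Supplier, PartNo} → Bin holds.

Yes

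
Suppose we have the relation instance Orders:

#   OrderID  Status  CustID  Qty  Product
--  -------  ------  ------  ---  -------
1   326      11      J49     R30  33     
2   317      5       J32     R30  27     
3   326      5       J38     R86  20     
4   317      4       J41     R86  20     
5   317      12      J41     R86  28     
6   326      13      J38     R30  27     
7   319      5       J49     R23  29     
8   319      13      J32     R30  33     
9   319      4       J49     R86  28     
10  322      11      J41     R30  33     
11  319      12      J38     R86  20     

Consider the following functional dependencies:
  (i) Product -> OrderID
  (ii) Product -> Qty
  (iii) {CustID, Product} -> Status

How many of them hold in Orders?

(i) Product -> OrderID: Product=33: rows 1, 8, 10 → OrderID takes values {326, 319, 322} — violation; Product=27: rows 2, 6 → OrderID takes values {317, 326} — violation; Product=20: rows 3, 4, 11 → OrderID takes values {326, 317, 319} — violation; Product=28: rows 5, 9 → OrderID takes values {317, 319} — violation — fails.
(ii) Product -> Qty: every LHS value maps to a single RHS value — holds.
(iii) {CustID, Product} -> Status: (CustID=J38, Product=20): rows 3, 11 → Status takes values {5, 12} — violation — fails.
1 of the 3 dependencies holds.

1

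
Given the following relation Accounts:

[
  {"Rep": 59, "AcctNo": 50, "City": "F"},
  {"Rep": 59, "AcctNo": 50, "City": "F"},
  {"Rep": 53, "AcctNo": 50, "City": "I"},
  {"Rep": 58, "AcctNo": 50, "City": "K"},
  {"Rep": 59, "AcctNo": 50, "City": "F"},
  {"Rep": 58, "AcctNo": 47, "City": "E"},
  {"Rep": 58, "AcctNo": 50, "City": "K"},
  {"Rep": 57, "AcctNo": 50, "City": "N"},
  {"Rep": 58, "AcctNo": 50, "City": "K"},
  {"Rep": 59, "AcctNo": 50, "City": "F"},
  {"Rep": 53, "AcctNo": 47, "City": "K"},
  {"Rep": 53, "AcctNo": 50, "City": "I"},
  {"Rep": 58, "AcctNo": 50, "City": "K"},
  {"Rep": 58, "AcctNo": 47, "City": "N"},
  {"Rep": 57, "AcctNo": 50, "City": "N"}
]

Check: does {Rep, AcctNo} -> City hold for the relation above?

(Rep=59, AcctNo=50): 4 rows → City = F, F, F, F ✓
(Rep=53, AcctNo=50): 2 rows → City = I, I ✓
(Rep=58, AcctNo=50): 4 rows → City = K, K, K, K ✓
(Rep=58, AcctNo=47): 2 rows → City takes values {E, N} — violation
(Rep=57, AcctNo=50): 2 rows → City = N, N ✓
(Rep=53, AcctNo=47): 1 row → City = K ✓
Two rows agree on {Rep, AcctNo} but differ on City, so {Rep, AcctNo} -> City does not hold.

No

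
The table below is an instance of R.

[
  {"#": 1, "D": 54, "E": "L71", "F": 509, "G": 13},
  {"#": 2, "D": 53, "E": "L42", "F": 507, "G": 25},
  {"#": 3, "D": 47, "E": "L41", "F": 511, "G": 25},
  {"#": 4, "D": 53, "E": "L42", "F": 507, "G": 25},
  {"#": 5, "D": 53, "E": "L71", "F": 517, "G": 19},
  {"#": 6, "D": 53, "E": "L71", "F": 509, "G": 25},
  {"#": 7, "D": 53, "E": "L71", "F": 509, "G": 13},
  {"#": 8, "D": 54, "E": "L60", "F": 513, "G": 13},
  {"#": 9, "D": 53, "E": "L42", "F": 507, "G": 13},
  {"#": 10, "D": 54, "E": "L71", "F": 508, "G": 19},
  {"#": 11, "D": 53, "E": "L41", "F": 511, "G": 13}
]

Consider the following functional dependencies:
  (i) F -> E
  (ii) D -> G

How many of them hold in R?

1

(i) F -> E: every LHS value maps to a single RHS value — holds.
(ii) D -> G: D=54: rows 1, 8, 10 → G takes values {13, 19} — violation; D=53: rows 2, 4, 5, 6, 7, 9, 11 → G takes values {25, 19, 13} — violation — fails.
1 of the 2 dependencies holds.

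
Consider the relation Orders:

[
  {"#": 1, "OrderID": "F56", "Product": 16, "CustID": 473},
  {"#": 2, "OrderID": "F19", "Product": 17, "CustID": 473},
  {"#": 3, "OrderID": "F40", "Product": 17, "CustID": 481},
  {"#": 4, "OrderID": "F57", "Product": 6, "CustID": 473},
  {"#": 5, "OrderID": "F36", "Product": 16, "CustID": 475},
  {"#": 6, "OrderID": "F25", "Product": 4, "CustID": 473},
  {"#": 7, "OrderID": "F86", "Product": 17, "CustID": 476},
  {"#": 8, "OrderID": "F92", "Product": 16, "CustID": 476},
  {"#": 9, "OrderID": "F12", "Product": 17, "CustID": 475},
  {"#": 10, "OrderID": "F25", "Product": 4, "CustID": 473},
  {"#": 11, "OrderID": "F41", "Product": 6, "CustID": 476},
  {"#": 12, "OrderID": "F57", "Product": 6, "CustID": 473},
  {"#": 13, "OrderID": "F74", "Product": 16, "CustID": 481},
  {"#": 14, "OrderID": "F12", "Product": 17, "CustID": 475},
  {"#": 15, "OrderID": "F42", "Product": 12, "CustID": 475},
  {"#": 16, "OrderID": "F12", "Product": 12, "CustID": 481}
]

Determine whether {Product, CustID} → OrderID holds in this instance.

(Product=16, CustID=473): row 1 → OrderID = F56 ✓
(Product=17, CustID=473): row 2 → OrderID = F19 ✓
(Product=17, CustID=481): row 3 → OrderID = F40 ✓
(Product=6, CustID=473): rows 4, 12 → OrderID = F57, F57 ✓
(Product=16, CustID=475): row 5 → OrderID = F36 ✓
(Product=4, CustID=473): rows 6, 10 → OrderID = F25, F25 ✓
(Product=17, CustID=476): row 7 → OrderID = F86 ✓
(Product=16, CustID=476): row 8 → OrderID = F92 ✓
(Product=17, CustID=475): rows 9, 14 → OrderID = F12, F12 ✓
(Product=6, CustID=476): row 11 → OrderID = F41 ✓
(Product=16, CustID=481): row 13 → OrderID = F74 ✓
(Product=12, CustID=475): row 15 → OrderID = F42 ✓
(Product=12, CustID=481): row 16 → OrderID = F12 ✓
Every {Product, CustID} value is associated with a single OrderID value, so {Product, CustID} → OrderID holds.

Yes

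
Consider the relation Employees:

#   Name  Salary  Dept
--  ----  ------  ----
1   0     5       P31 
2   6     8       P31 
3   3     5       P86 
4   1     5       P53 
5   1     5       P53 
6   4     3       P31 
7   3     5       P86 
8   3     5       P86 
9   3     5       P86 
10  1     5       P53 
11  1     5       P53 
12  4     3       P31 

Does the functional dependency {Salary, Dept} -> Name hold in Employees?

(Salary=5, Dept=P31): row 1 → Name = 0 ✓
(Salary=8, Dept=P31): row 2 → Name = 6 ✓
(Salary=5, Dept=P86): rows 3, 7, 8, 9 → Name = 3, 3, 3, 3 ✓
(Salary=5, Dept=P53): rows 4, 5, 10, 11 → Name = 1, 1, 1, 1 ✓
(Salary=3, Dept=P31): rows 6, 12 → Name = 4, 4 ✓
Every {Salary, Dept} value is associated with a single Name value, so {Salary, Dept} -> Name holds.

Yes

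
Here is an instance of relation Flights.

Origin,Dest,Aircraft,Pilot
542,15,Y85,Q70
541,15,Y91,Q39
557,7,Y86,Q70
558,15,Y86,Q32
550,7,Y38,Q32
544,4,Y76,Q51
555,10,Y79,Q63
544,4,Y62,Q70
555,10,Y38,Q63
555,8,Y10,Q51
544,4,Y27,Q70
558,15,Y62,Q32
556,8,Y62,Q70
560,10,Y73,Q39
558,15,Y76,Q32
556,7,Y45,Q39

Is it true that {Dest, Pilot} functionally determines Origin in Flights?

Yes

(Dest=15, Pilot=Q70): 1 row → Origin = 542 ✓
(Dest=15, Pilot=Q39): 1 row → Origin = 541 ✓
(Dest=7, Pilot=Q70): 1 row → Origin = 557 ✓
(Dest=15, Pilot=Q32): 3 rows → Origin = 558, 558, 558 ✓
(Dest=7, Pilot=Q32): 1 row → Origin = 550 ✓
(Dest=4, Pilot=Q51): 1 row → Origin = 544 ✓
(Dest=10, Pilot=Q63): 2 rows → Origin = 555, 555 ✓
(Dest=4, Pilot=Q70): 2 rows → Origin = 544, 544 ✓
(Dest=8, Pilot=Q51): 1 row → Origin = 555 ✓
(Dest=8, Pilot=Q70): 1 row → Origin = 556 ✓
(Dest=10, Pilot=Q39): 1 row → Origin = 560 ✓
(Dest=7, Pilot=Q39): 1 row → Origin = 556 ✓
Every {Dest, Pilot} value is associated with a single Origin value, so {Dest, Pilot} -> Origin holds.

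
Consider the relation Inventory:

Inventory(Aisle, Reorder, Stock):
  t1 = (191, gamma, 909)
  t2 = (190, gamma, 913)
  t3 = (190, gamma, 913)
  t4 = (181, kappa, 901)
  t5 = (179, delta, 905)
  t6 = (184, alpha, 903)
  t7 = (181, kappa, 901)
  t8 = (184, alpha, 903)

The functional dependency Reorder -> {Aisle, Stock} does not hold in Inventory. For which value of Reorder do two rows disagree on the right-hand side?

Reorder=gamma: rows 1, 2, 3 → {Aisle,Stock} takes values {(191, 909), (190, 913)} — violation
Reorder=kappa: rows 4, 7 → {Aisle,Stock} = (181, 901), (181, 901) ✓
Reorder=delta: row 5 → {Aisle,Stock} = (179, 905) ✓
Reorder=alpha: rows 6, 8 → {Aisle,Stock} = (184, 903), (184, 903) ✓
The only Reorder value with inconsistent RHS is Reorder=gamma.

gamma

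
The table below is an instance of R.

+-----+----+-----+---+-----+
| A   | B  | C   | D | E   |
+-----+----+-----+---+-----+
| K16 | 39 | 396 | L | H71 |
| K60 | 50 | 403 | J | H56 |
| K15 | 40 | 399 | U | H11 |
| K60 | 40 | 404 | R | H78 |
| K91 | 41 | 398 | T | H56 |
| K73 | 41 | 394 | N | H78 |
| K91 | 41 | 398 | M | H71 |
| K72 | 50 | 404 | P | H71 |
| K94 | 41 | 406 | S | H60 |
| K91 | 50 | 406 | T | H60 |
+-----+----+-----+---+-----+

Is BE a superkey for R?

Yes

All 10 rows have distinct BE values, so BE → (all attributes) holds and BE is a superkey.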